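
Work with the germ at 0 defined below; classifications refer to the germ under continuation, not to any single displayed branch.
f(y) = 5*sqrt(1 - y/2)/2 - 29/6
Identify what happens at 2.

The point is an algebraic (square-root) branch point.

The term (5/2)*sqrt(1 - y/(2)) has argument 1 - 2/(2) = 0 at 2: a square-root (algebraic, two-sheeted) branch point; the remaining terms are analytic or single-valued there.


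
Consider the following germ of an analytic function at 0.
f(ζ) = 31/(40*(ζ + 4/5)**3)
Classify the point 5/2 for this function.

The point is a regular point.

Denominator factors: ζ + 4/5 = 33/10 at ζ = 5/2 — none vanishes.
So the germ continues analytically to 5/2.


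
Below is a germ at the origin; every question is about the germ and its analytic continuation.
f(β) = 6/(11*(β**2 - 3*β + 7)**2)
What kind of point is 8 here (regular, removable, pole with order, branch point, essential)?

The point is a regular point.

Denominator factors: β**2 - 3*β + 7 = 47 at β = 8 — none vanishes.
So the germ continues analytically to 8.


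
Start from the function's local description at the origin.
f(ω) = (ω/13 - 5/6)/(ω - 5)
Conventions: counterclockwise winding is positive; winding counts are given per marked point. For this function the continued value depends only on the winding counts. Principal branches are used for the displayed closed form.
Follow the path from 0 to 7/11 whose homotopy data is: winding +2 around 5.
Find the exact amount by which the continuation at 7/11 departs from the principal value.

Continued minus principal equals 0.

The function is rational, hence single-valued: continuing it around any pole returns the same value, so the difference is 0.


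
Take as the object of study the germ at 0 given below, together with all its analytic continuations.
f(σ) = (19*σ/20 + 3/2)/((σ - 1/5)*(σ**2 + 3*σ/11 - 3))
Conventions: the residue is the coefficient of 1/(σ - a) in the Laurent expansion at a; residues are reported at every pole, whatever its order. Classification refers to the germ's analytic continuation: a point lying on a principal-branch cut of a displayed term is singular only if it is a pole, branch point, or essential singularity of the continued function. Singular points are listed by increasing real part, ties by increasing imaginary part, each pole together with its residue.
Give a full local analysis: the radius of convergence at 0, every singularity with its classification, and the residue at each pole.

Radius of convergence at 0: 1/5.
At -3/22 - (1/22)*sqrt(1461): a pole of order 1; residue 1859/6392 - (26851/3112904)*sqrt(1461).
At 1/5: a pole of order 1; residue -1859/3196.
At -3/22 + (1/22)*sqrt(1461): a pole of order 1; residue 1859/6392 + (26851/3112904)*sqrt(1461).

Denominator factor (σ**2 + 3*σ/11 - 3): discriminant 1461/121, real irrational roots -3/22 + (1/22)*sqrt(1461) and -3/22 - (1/22)*sqrt(1461); poles of order 1, moduli -3/22 + (1/22)*sqrt(1461) and 3/22 + (1/22)*sqrt(1461).
Denominator factor (σ - 1/5): pole of order 1 at 1/5, modulus 1/5.
The radius of convergence is the smallest modulus among the singular points: 1/5.
The factor σ**2 + 3*σ/11 - 3 splits as (σ - a)(σ - a') with a = -3/22 - (1/22)*sqrt(1461), a' = -3/22 + (1/22)*sqrt(1461). At the order-1 pole a set g(σ) = (σ - a)*f(σ) = [(19*σ/20 + 3/2)/(σ - 1/5)] / (σ - a').
Simple pole: residue = g(a) at a = -3/22 - (1/22)*sqrt(1461), which is 1859/6392 - (26851/3112904)*sqrt(1461).
At the order-1 pole 1/5 set g(σ) = (σ - (1/5))*f(σ) = (19*σ/20 + 3/2)/(σ**2 + 3*σ/11 - 3).
Simple pole: residue = g(a) at a = 1/5, which is -1859/3196.
The factor σ**2 + 3*σ/11 - 3 splits as (σ - a)(σ - a') with a = -3/22 + (1/22)*sqrt(1461), a' = -3/22 - (1/22)*sqrt(1461). At the order-1 pole a set g(σ) = (σ - a)*f(σ) = [(19*σ/20 + 3/2)/(σ - 1/5)] / (σ - a').
Simple pole: residue = g(a) at a = -3/22 + (1/22)*sqrt(1461), which is 1859/6392 + (26851/3112904)*sqrt(1461).
List the singular points by increasing real part (a conjugate pair: the negative imaginary part first).


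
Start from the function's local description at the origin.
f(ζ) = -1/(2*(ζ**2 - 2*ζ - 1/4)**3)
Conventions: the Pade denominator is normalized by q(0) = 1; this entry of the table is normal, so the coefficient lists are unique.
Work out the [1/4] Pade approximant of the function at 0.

Taylor coefficients needed (expand at 0): a_0 = 32, a_1 = -768, a_2 = 12672, a_3 = -176128, a_4 = 2214912, a_5 = -26075136.
Write the denominator as Q(ζ) = 1 + q1*ζ + q2*ζ^2 + q3*ζ^3 + q4*ζ^4. Requiring Q*f - P = O(ζ^6) with deg P <= 1 kills the coefficients of ζ^2..ζ^5 in Q*f:
  ζ^2: a_2 + q1*a_1 + q2*a_0 = 0, i.e. 12672 + (-768)*q1 + (32)*q2 = 0.
  ζ^3: a_3 + q1*a_2 + q2*a_1 + q3*a_0 = 0, i.e. -176128 + (12672)*q1 + (-768)*q2 + (32)*q3 = 0.
  ζ^4: a_4 + q1*a_3 + q2*a_2 + q3*a_1 + q4*a_0 = 0, i.e. 2214912 + (-176128)*q1 + (12672)*q2 + (-768)*q3 + (32)*q4 = 0.
  ζ^5: a_5 + q1*a_4 + q2*a_3 + q3*a_2 + q4*a_1 = 0, i.e. -26075136 + (2214912)*q1 + (-176128)*q2 + (12672)*q3 + (-768)*q4 = 0.
Solving this linear system: q1 = 368/15, q2 = 964/5, q3 = 416, q4 = -1648/3.
The numerator is Q*f truncated at degree 1: P0 = a_0 = 32; P1 = a_1 + q1*a_0 = 256/15.

The Pade approximant has numerator coefficients [32, 256/15]; denominator coefficients [1, 368/15, 964/5, 416, -1648/3].


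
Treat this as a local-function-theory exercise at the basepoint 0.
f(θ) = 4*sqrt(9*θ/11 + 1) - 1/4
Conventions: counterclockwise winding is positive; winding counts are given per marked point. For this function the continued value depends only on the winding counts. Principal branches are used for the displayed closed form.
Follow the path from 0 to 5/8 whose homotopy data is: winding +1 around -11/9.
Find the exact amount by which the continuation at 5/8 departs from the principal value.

Continued minus principal equals -(2/11)*sqrt(2926).

The rational part is single-valued and drops out of the difference; each branch term changes only by its own monodromy.
(4)*sqrt(1 - θ/(-11/9)): winding +1 is odd, the square root flips sign, contributing -2*(4)*sqrt(1 - (5/8)/(-11/9)) = -2*(4)*sqrt(133/88) = -(2/11)*sqrt(2926).
Summing the contributions at θ = 5/8 gives -(2/11)*sqrt(2926).


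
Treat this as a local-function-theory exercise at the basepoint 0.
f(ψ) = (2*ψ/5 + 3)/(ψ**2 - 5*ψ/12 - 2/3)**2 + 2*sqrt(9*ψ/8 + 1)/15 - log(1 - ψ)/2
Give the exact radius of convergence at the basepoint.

The radius of convergence is -5/24 + (1/24)*sqrt(409).

Denominator factor (ψ**2 - 5*ψ/12 - 2/3)^2: discriminant 409/144, real irrational roots 5/24 + (1/24)*sqrt(409) and 5/24 - (1/24)*sqrt(409); poles of order 2, moduli 5/24 + (1/24)*sqrt(409) and -5/24 + (1/24)*sqrt(409).
Branch term (2/15)*sqrt(1 - ψ/(-8/9)): its argument vanishes at ψ = -8/9, a square-root branch point, modulus 8/9.
Branch term (-1/2)*log(1 - ψ/(1)): its argument vanishes at ψ = 1, a logarithmic branch point, modulus 1.
The radius of convergence is the smallest modulus among the singular points: -5/24 + (1/24)*sqrt(409).


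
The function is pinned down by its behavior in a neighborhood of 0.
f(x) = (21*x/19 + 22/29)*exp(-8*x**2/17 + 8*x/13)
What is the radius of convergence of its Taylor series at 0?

The factor exp(-8*x**2/17 + 8*x/13) is entire and contributes no finite singular point.
The polynomial part has no poles.
No finite singular points: the Taylor series at 0 converges everywhere.

The radius of convergence is infinite.


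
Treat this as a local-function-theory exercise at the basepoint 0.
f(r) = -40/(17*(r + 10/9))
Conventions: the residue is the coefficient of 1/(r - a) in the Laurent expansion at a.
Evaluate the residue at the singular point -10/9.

At the order-1 pole -10/9 set g(r) = (r - (-10/9))*f(r) = -40/17.
Simple pole: residue = g(a) at a = -10/9, which is -40/17.

The residue is -40/17.


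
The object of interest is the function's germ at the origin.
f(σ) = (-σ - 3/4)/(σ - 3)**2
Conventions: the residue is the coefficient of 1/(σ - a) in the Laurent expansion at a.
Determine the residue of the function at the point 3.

At the order-2 pole 3 set g(σ) = (σ - (3))^2*f(σ) = -σ - 3/4.
Order-2 pole: residue = g'(a); g'(3) = -1, so the residue is -1.

The residue is -1.


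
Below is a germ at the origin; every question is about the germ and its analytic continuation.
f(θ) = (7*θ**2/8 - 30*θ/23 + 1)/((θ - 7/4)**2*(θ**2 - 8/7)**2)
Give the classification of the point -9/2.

Denominator factors: θ - 7/4 = -25/4 at θ = -9/2; θ**2 - 8/7 = 535/28 at θ = -9/2 — none vanishes.
So the germ continues analytically to -9/2.

The point is a regular point.


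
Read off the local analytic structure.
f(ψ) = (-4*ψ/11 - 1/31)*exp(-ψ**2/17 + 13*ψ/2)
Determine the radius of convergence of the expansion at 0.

The radius of convergence is infinite.

The factor exp(-ψ**2/17 + 13*ψ/2) is entire and contributes no finite singular point.
The polynomial part has no poles.
No finite singular points: the Taylor series at 0 converges everywhere.


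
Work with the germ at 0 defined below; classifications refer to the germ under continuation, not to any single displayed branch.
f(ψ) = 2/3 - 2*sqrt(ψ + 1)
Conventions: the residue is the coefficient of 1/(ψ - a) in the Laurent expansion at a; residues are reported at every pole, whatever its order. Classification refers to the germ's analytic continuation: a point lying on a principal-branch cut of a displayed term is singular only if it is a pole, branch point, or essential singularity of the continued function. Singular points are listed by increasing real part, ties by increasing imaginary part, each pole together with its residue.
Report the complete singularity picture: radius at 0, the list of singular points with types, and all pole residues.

Radius of convergence at 0: 1.
At -1: an algebraic (square-root) branch point.

Branch term (-2)*sqrt(1 - ψ/(-1)): its argument vanishes at ψ = -1, a square-root branch point, modulus 1.
The radius of convergence is the smallest modulus among the singular points: 1.


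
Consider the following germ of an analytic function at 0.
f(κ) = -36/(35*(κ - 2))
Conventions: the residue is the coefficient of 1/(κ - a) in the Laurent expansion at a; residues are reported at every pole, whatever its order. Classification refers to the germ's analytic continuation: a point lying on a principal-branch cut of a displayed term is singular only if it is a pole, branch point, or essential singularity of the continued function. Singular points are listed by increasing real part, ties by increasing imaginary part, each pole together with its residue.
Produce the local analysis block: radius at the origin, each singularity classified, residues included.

Radius of convergence at 0: 2.
At 2: a pole of order 1; residue -36/35.

Denominator factor (κ - 2): pole of order 1 at 2, modulus 2.
The radius of convergence is the smallest modulus among the singular points: 2.
At the order-1 pole 2 set g(κ) = (κ - (2))*f(κ) = -36/35.
Simple pole: residue = g(a) at a = 2, which is -36/35.


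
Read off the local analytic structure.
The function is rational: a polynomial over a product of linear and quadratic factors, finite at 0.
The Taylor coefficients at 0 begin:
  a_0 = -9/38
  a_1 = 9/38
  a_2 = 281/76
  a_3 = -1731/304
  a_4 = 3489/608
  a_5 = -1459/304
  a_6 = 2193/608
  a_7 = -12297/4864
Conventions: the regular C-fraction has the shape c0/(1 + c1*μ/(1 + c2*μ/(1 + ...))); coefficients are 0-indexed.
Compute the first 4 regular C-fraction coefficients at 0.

The regular C-fraction coefficients are [-9/38, 1, -299/18, 173501/10764].

Taylor coefficients (read off): a_0 = -9/38, a_1 = 9/38, a_2 = 281/76, a_3 = -1731/304.
c0 = a_0 = -9/38. Peel one level at a time: if S = 1 + c*μ/S' with S'(0) = 1, then c is the μ-coefficient of S and S' = c*μ/(S - 1).
S_1 = c0/f = 1 + (1)*μ + (299/18)*μ^2 + ...; c1 = 1.
S_2 = c1*μ/(S_1 - 1) = 1 + (-299/18)*μ + (173501/648)*μ^2 + ...; c2 = -299/18.
S_3 = c2*μ/(S_2 - 1) = 1 + (173501/10764)*μ + ...; c3 = 173501/10764.


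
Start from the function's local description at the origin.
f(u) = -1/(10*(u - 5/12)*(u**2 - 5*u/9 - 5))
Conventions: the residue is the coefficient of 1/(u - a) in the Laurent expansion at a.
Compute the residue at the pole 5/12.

The residue is 216/10925.

At the order-1 pole 5/12 set g(u) = (u - (5/12))*f(u) = -1/(10*(u**2 - 5*u/9 - 5)).
Simple pole: residue = g(a) at a = 5/12, which is 216/10925.


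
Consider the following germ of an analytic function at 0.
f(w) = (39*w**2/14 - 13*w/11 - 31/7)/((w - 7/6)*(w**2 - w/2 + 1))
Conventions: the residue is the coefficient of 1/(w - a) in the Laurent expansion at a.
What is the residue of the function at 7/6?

The residue is -11175/9856.

At the order-1 pole 7/6 set g(w) = (w - (7/6))*f(w) = (39*w**2/14 - 13*w/11 - 31/7)/(w**2 - w/2 + 1).
Simple pole: residue = g(a) at a = 7/6, which is -11175/9856.


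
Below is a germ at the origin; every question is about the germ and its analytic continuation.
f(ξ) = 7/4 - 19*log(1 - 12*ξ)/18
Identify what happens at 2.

The point is a regular point.

There is no denominator, hence no pole anywhere.
Branch term log(1 - ξ/(1/12)): argument at 2 is -23, nonzero, so 2 is not its branch point (a point on a principal cut is still regular for the continued germ).
So the germ continues analytically to 2.


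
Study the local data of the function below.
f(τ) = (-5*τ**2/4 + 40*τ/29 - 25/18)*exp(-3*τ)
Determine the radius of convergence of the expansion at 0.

The radius of convergence is infinite.

The factor exp(-3*τ) is entire and contributes no finite singular point.
The polynomial part has no poles.
No finite singular points: the Taylor series at 0 converges everywhere.


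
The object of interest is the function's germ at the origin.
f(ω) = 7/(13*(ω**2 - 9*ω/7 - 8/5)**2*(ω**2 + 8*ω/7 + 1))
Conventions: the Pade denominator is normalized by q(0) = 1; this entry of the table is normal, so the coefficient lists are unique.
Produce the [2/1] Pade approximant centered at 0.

Taylor coefficients needed (expand at 0): a_0 = 175/832, a_1 = -1925/3328, a_2 = 417875/372736, a_3 = -9253225/5218304.
Write the denominator as Q(ω) = 1 + q1*ω. Requiring Q*f - P = O(ω^4) with deg P <= 2 kills the coefficients of ω^3..ω^3 in Q*f:
  ω^3: a_3 + q1*a_2 = 0, i.e. -9253225/5218304 + (417875/372736)*q1 = 0.
Solving this linear system: q1 = 370129/234010.
The numerator is Q*f truncated at degree 2: P0 = a_0 = 175/832; P1 = a_1 + q1*a_0 = -2733985/11125504; P2 = a_2 + q1*a_1 = 256958805/1246056448.

The Pade approximant has numerator coefficients [175/832, -2733985/11125504, 256958805/1246056448]; denominator coefficients [1, 370129/234010].


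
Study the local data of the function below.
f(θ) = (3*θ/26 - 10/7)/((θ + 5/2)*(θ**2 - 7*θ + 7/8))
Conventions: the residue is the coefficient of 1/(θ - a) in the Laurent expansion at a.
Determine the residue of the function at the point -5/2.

The residue is -1250/17927.

At the order-1 pole -5/2 set g(θ) = (θ - (-5/2))*f(θ) = (3*θ/26 - 10/7)/(θ**2 - 7*θ + 7/8).
Simple pole: residue = g(a) at a = -5/2, which is -1250/17927.


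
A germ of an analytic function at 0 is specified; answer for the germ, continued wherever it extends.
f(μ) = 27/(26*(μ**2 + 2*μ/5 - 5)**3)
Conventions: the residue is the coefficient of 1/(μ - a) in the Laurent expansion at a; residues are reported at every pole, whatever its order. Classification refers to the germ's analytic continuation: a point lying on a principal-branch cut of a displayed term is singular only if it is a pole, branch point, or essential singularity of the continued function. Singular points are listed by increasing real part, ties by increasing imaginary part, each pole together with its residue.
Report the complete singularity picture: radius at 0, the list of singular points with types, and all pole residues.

Denominator factor (μ**2 + 2*μ/5 - 5)^3: discriminant 504/25, real irrational roots -1/5 + (3/5)*sqrt(14) and -1/5 - (3/5)*sqrt(14); poles of order 3, moduli -1/5 + (3/5)*sqrt(14) and 1/5 + (3/5)*sqrt(14).
The radius of convergence is the smallest modulus among the singular points: -1/5 + (3/5)*sqrt(14).
The factor μ**2 + 2*μ/5 - 5 splits as (μ - a)(μ - a') with a = -1/5 - (3/5)*sqrt(14), a' = -1/5 + (3/5)*sqrt(14). At the order-3 pole a set g(μ) = (μ - a)^3*f(μ) = [27/26] / (μ - a')^3.
Order-3 pole: residue = g''(a)/2; g''(-1/5 - (3/5)*sqrt(14)) = -(3125/1712256)*sqrt(14), so the residue is -(3125/3424512)*sqrt(14).
The factor μ**2 + 2*μ/5 - 5 splits as (μ - a)(μ - a') with a = -1/5 + (3/5)*sqrt(14), a' = -1/5 - (3/5)*sqrt(14). At the order-3 pole a set g(μ) = (μ - a)^3*f(μ) = [27/26] / (μ - a')^3.
Order-3 pole: residue = g''(a)/2; g''(-1/5 + (3/5)*sqrt(14)) = (3125/1712256)*sqrt(14), so the residue is (3125/3424512)*sqrt(14).
List the singular points by increasing real part (a conjugate pair: the negative imaginary part first).

Radius of convergence at 0: -1/5 + (3/5)*sqrt(14).
At -1/5 - (3/5)*sqrt(14): a pole of order 3; residue -(3125/3424512)*sqrt(14).
At -1/5 + (3/5)*sqrt(14): a pole of order 3; residue (3125/3424512)*sqrt(14).


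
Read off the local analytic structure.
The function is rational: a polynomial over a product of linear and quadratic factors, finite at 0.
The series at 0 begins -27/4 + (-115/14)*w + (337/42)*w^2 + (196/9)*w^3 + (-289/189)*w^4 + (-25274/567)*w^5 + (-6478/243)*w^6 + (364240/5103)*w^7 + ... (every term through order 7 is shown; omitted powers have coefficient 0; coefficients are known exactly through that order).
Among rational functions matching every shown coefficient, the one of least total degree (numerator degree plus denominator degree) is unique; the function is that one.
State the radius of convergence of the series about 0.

The radius of convergence is (1/2)*sqrt(2).

No rational of total degree below 3 reproduces all 8 coefficients; solving the [1/2] Pade equations on them gives f(w) = (-13*w/7 - 27/8)/(w**2 - w/3 + 1/2), whose expansion matches every shown term.
Denominator factor (w**2 - w/3 + 1/2): discriminant -17/9, complex-conjugate roots (1/6) + ((1/6)*sqrt(17))*i and (1/6) - ((1/6)*sqrt(17))*i; poles of order 1, moduli (1/2)*sqrt(2) and (1/2)*sqrt(2).
The radius of convergence is the smallest modulus among the singular points: (1/2)*sqrt(2).


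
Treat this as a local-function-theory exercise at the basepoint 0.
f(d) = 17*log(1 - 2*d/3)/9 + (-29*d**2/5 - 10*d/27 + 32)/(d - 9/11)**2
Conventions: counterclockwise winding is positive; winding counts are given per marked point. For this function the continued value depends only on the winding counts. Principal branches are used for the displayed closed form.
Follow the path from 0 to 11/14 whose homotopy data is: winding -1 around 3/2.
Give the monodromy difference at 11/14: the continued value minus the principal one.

The rational part is single-valued and drops out of the difference; each branch term changes only by its own monodromy.
(17/9)*log(1 - d/(3/2)): each positive loop around 3/2 adds 2*pi*i to the log, so winding -1 contributes (17/9)*(-1)*2*pi*i = -(34/9)*pi*i.
Summing the contributions at d = 11/14 gives -(34/9)*pi*i.

Continued minus principal equals -(34/9)*pi*i.


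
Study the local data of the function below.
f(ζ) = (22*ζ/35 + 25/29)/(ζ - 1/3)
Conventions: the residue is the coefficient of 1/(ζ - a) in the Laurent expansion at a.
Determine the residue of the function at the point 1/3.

At the order-1 pole 1/3 set g(ζ) = (ζ - (1/3))*f(ζ) = 22*ζ/35 + 25/29.
Simple pole: residue = g(a) at a = 1/3, which is 3263/3045.

The residue is 3263/3045.


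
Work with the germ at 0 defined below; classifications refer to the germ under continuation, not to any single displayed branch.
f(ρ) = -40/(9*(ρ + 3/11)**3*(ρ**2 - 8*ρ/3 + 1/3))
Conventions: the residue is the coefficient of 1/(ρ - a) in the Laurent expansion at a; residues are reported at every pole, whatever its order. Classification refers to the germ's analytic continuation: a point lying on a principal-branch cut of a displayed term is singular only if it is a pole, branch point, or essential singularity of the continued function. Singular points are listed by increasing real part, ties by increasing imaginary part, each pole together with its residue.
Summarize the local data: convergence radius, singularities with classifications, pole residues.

Radius of convergence at 0: 4/3 - (1/3)*sqrt(13).
At -3/11: a pole of order 3; residue -91506250/3278181.
At 4/3 - (1/3)*sqrt(13): a pole of order 1; residue 45753125/3278181 + (331904815/85232706)*sqrt(13).
At 4/3 + (1/3)*sqrt(13): a pole of order 1; residue 45753125/3278181 - (331904815/85232706)*sqrt(13).


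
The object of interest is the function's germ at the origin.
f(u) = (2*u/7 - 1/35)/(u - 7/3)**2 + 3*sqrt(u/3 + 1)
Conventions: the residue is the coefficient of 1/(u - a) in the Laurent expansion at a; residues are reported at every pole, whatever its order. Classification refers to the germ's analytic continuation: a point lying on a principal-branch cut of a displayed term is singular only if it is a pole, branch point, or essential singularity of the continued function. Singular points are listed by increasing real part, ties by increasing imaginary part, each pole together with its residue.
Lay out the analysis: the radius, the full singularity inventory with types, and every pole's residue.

Radius of convergence at 0: 7/3.
At -3: an algebraic (square-root) branch point.
At 7/3: a pole of order 2; residue 2/7.

Denominator factor (u - 7/3)^2: pole of order 2 at 7/3, modulus 7/3.
Branch term (3)*sqrt(1 - u/(-3)): its argument vanishes at u = -3, a square-root branch point, modulus 3.
The radius of convergence is the smallest modulus among the singular points: 7/3.
The branch term is analytic at 7/3 and contributes nothing to the residue; only the rational part matters.
At the order-2 pole 7/3 set g(u) = (u - (7/3))^2*(rational part) = 2*u/7 - 1/35.
Order-2 pole: residue = g'(a); g'(7/3) = 2/7, so the residue is 2/7.
List the singular points by increasing real part (a conjugate pair: the negative imaginary part first).


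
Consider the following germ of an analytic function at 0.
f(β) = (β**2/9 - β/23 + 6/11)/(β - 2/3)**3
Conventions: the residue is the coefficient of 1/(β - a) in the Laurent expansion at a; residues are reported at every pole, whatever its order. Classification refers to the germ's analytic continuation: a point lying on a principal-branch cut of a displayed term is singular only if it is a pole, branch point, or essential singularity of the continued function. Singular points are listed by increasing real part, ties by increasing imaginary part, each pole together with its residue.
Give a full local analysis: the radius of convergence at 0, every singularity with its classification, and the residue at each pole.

Radius of convergence at 0: 2/3.
At 2/3: a pole of order 3; residue 1/9.

Denominator factor (β - 2/3)^3: pole of order 3 at 2/3, modulus 2/3.
The radius of convergence is the smallest modulus among the singular points: 2/3.
At the order-3 pole 2/3 set g(β) = (β - (2/3))^3*f(β) = β**2/9 - β/23 + 6/11.
Order-3 pole: residue = g''(a)/2; g''(2/3) = 2/9, so the residue is 1/9.


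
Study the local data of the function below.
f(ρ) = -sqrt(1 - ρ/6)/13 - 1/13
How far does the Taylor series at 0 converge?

The radius of convergence is 6.

Branch term (-1/13)*sqrt(1 - ρ/(6)): its argument vanishes at ρ = 6, a square-root branch point, modulus 6.
The radius of convergence is the smallest modulus among the singular points: 6.


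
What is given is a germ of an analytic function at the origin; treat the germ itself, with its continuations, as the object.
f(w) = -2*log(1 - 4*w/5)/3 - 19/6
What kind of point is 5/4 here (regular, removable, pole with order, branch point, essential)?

The point is a logarithmic branch point.

The term (-2/3)*log(1 - w/(5/4)) has argument 1 - 5/4/(5/4) = 0 at 5/4: a logarithmic (infinitely-sheeted) branch point; the remaining terms are analytic or single-valued there.


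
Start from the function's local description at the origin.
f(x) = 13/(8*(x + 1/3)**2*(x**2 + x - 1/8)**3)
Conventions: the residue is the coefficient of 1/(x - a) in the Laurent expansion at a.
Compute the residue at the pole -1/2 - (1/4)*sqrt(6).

The residue is 21835008/390625 - (12454312/390625)*sqrt(6).

The factor x**2 + x - 1/8 splits as (x - a)(x - a') with a = -1/2 - (1/4)*sqrt(6), a' = -1/2 + (1/4)*sqrt(6). At the order-3 pole a set g(x) = (x - a)^3*f(x) = [13/(8*(x + 1/3)**2)] / (x - a')^3.
Order-3 pole: residue = g''(a)/2; g''(-1/2 - (1/4)*sqrt(6)) = 43670016/390625 - (24908624/390625)*sqrt(6), so the residue is 21835008/390625 - (12454312/390625)*sqrt(6).


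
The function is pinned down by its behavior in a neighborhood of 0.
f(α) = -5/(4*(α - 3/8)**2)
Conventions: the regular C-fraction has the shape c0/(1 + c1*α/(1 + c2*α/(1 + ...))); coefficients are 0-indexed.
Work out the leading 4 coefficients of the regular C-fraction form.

The regular C-fraction coefficients are [-80/9, -16/3, 4/3, -4/3].

Taylor coefficients (expand at 0): a_0 = -80/9, a_1 = -1280/27, a_2 = -5120/27, a_3 = -163840/243.
c0 = a_0 = -80/9. Peel one level at a time: if S = 1 + c*α/S' with S'(0) = 1, then c is the α-coefficient of S and S' = c*α/(S - 1).
S_1 = c0/f = 1 + (-16/3)*α + (64/9)*α^2 + ...; c1 = -16/3.
S_2 = c1*α/(S_1 - 1) = 1 + (4/3)*α + (16/9)*α^2 + ...; c2 = 4/3.
S_3 = c2*α/(S_2 - 1) = 1 + (-4/3)*α + ...; c3 = -4/3.


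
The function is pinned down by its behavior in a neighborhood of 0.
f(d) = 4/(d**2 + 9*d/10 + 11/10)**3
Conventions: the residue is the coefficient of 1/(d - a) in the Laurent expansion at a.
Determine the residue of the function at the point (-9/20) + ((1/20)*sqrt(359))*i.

The residue is -((2400000/46268279)*sqrt(359))*i.

The factor d**2 + 9*d/10 + 11/10 splits as (d - a)(d - a') with a = (-9/20) + ((1/20)*sqrt(359))*i, a' = (-9/20) - ((1/20)*sqrt(359))*i. At the order-3 pole a set g(d) = (d - a)^3*f(d) = [4] / (d - a')^3.
Order-3 pole: residue = g''(a)/2; g''((-9/20) + ((1/20)*sqrt(359))*i) = -((4800000/46268279)*sqrt(359))*i, so the residue is -((2400000/46268279)*sqrt(359))*i.


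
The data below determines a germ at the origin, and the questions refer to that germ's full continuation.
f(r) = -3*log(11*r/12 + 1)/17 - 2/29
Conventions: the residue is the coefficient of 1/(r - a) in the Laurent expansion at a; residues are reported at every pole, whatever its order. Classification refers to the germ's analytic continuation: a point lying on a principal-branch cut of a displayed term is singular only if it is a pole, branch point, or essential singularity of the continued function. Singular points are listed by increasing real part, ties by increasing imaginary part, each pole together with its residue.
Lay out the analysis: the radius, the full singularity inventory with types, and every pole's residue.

Branch term (-3/17)*log(1 - r/(-12/11)): its argument vanishes at r = -12/11, a logarithmic branch point, modulus 12/11.
The radius of convergence is the smallest modulus among the singular points: 12/11.

Radius of convergence at 0: 12/11.
At -12/11: a logarithmic branch point.


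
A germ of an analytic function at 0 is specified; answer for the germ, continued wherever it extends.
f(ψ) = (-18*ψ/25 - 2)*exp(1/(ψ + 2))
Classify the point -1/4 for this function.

There is no denominator, hence no pole anywhere.
The essential point of exp(1/(ψ - (-2))) is -2, not -1/4.
So the germ continues analytically to -1/4.

The point is a regular point.


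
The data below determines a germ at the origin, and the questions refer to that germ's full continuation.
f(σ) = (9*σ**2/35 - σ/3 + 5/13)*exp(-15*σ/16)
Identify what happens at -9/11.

The point is a regular point.

There is no denominator, hence no pole anywhere.
The factor exp(-15*σ/16) is entire.
So the germ continues analytically to -9/11.


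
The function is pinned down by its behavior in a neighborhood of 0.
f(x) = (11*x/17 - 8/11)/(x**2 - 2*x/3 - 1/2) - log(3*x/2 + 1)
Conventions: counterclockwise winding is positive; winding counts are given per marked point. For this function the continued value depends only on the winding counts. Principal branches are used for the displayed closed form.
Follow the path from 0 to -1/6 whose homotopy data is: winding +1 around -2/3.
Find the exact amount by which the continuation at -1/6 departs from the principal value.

Continued minus principal equals -(2)*pi*i.

The rational part is single-valued and drops out of the difference; each branch term changes only by its own monodromy.
(-1)*log(1 - x/(-2/3)): each positive loop around -2/3 adds 2*pi*i to the log, so winding +1 contributes (-1)*(1)*2*pi*i = -(2)*pi*i.
Summing the contributions at x = -1/6 gives -(2)*pi*i.


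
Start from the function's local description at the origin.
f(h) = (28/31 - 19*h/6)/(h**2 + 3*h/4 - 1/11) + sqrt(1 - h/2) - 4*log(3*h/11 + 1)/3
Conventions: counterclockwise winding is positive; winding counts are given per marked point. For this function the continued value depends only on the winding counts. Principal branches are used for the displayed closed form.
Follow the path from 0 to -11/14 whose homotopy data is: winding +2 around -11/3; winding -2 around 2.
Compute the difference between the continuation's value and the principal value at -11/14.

Continued minus principal equals -(16/3)*pi*i.

The rational part is single-valued and drops out of the difference; each branch term changes only by its own monodromy.
(1)*sqrt(1 - h/(2)): winding -2 is even, the square root returns to the same sheet, contribution 0.
(-4/3)*log(1 - h/(-11/3)): each positive loop around -11/3 adds 2*pi*i to the log, so winding +2 contributes (-4/3)*(2)*2*pi*i = -(16/3)*pi*i.
Summing the contributions at h = -11/14 gives -(16/3)*pi*i.


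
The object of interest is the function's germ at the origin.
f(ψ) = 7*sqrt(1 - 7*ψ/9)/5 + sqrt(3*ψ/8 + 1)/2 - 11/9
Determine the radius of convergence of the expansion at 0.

Branch term (7/5)*sqrt(1 - ψ/(9/7)): its argument vanishes at ψ = 9/7, a square-root branch point, modulus 9/7.
Branch term (1/2)*sqrt(1 - ψ/(-8/3)): its argument vanishes at ψ = -8/3, a square-root branch point, modulus 8/3.
The radius of convergence is the smallest modulus among the singular points: 9/7.

The radius of convergence is 9/7.


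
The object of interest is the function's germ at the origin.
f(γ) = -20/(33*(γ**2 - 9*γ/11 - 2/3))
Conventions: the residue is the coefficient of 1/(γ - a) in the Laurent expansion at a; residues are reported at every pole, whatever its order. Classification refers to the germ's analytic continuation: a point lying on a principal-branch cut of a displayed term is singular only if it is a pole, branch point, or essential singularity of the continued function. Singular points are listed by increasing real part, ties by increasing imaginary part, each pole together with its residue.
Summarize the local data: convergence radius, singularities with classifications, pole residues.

Radius of convergence at 0: -9/22 + (1/66)*sqrt(3633).
At 9/22 - (1/66)*sqrt(3633): a pole of order 1; residue (20/3633)*sqrt(3633).
At 9/22 + (1/66)*sqrt(3633): a pole of order 1; residue -(20/3633)*sqrt(3633).

Denominator factor (γ**2 - 9*γ/11 - 2/3): discriminant 1211/363, real irrational roots 9/22 + (1/66)*sqrt(3633) and 9/22 - (1/66)*sqrt(3633); poles of order 1, moduli 9/22 + (1/66)*sqrt(3633) and -9/22 + (1/66)*sqrt(3633).
The radius of convergence is the smallest modulus among the singular points: -9/22 + (1/66)*sqrt(3633).
The factor γ**2 - 9*γ/11 - 2/3 splits as (γ - a)(γ - a') with a = 9/22 - (1/66)*sqrt(3633), a' = 9/22 + (1/66)*sqrt(3633). At the order-1 pole a set g(γ) = (γ - a)*f(γ) = [-20/33] / (γ - a').
Simple pole: residue = g(a) at a = 9/22 - (1/66)*sqrt(3633), which is (20/3633)*sqrt(3633).
The factor γ**2 - 9*γ/11 - 2/3 splits as (γ - a)(γ - a') with a = 9/22 + (1/66)*sqrt(3633), a' = 9/22 - (1/66)*sqrt(3633). At the order-1 pole a set g(γ) = (γ - a)*f(γ) = [-20/33] / (γ - a').
Simple pole: residue = g(a) at a = 9/22 + (1/66)*sqrt(3633), which is -(20/3633)*sqrt(3633).
List the singular points by increasing real part (a conjugate pair: the negative imaginary part first).


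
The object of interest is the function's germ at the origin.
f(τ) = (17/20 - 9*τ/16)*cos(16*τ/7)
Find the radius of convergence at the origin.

The factor cos(16*τ/7) is entire and contributes no finite singular point.
The polynomial part has no poles.
No finite singular points: the Taylor series at 0 converges everywhere.

The radius of convergence is infinite.


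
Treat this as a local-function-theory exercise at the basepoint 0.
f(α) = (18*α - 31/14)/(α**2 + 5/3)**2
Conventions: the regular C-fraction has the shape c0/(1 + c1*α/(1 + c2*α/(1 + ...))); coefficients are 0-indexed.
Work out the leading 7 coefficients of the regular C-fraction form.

The regular C-fraction coefficients are [-279/350, 252/31, -53881/6510, 31/210, 1953/53881, 13517469/1670311, -11406453601/1396805130].

Taylor coefficients (expand at 0): a_0 = -279/350, a_1 = 162/25, a_2 = 837/875, a_3 = -972/125, a_4 = -7533/8750, a_5 = 4374/625, a_6 = 15066/21875.
c0 = a_0 = -279/350. Peel one level at a time: if S = 1 + c*α/S' with S'(0) = 1, then c is the α-coefficient of S and S' = c*α/(S - 1).
S_1 = c0/f = 1 + (252/31)*α + (323286/4805)*α^2 + ...; c1 = 252/31.
S_2 = c1*α/(S_1 - 1) = 1 + (-53881/6510)*α + (53881/44100)*α^2 + ...; c2 = -53881/6510.
S_3 = c2*α/(S_2 - 1) = 1 + (31/210)*α + (-2883/538810)*α^2 + ...; c3 = 31/210.
S_4 = c3*α/(S_3 - 1) = 1 + (1953/53881)*α + (-851600547/2903162161)*α^2 + ...; c4 = 1953/53881.
S_5 = c4*α/(S_4 - 1) = 1 + (13517469/1670311)*α + (34219360803/517796410)*α^2 + ...; c5 = 13517469/1670311.
S_6 = c5*α/(S_5 - 1) = 1 + (-11406453601/1396805130)*α + ...; c6 = -11406453601/1396805130.


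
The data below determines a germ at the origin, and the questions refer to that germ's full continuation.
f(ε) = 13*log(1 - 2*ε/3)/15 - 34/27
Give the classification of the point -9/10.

The point is a regular point.

There is no denominator, hence no pole anywhere.
Branch term log(1 - ε/(3/2)): argument at -9/10 is 8/5, nonzero, so -9/10 is not its branch point (a point on a principal cut is still regular for the continued germ).
So the germ continues analytically to -9/10.


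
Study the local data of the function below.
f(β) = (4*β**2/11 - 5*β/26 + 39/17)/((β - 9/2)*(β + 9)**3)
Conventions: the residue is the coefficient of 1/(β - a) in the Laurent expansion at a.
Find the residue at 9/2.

At the order-1 pole 9/2 set g(β) = (β - (9/2))*f(β) = (4*β**2/11 - 5*β/26 + 39/17)/(β + 9)**3.
Simple pole: residue = g(a) at a = 9/2, which is 56998/15949791.

The residue is 56998/15949791.


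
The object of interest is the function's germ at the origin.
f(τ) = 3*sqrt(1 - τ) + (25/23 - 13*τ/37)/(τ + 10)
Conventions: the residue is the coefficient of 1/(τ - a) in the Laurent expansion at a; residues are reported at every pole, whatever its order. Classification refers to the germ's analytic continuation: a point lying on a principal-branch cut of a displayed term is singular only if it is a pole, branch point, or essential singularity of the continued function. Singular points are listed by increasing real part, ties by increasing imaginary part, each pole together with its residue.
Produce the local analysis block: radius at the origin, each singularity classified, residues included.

Denominator factor (τ + 10): pole of order 1 at -10, modulus 10.
Branch term (3)*sqrt(1 - τ/(1)): its argument vanishes at τ = 1, a square-root branch point, modulus 1.
The radius of convergence is the smallest modulus among the singular points: 1.
The branch term is analytic at -10 and contributes nothing to the residue; only the rational part matters.
At the order-1 pole -10 set g(τ) = (τ - (-10))*(rational part) = 25/23 - 13*τ/37.
Simple pole: residue = g(a) at a = -10, which is 3915/851.
List the singular points by increasing real part (a conjugate pair: the negative imaginary part first).

Radius of convergence at 0: 1.
At -10: a pole of order 1; residue 3915/851.
At 1: an algebraic (square-root) branch point.


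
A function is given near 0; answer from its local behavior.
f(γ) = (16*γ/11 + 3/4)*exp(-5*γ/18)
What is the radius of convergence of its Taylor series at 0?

The radius of convergence is infinite.

The factor exp(-5*γ/18) is entire and contributes no finite singular point.
The polynomial part has no poles.
No finite singular points: the Taylor series at 0 converges everywhere.


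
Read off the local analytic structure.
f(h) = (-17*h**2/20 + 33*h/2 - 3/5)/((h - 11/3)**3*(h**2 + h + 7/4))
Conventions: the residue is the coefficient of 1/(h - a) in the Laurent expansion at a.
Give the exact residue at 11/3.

The residue is 124999227/1565234195.

At the order-3 pole 11/3 set g(h) = (h - (11/3))^3*f(h) = (-17*h**2/20 + 33*h/2 - 3/5)/(h**2 + h + 7/4).
Order-3 pole: residue = g''(a)/2; g''(11/3) = 249998454/1565234195, so the residue is 124999227/1565234195.


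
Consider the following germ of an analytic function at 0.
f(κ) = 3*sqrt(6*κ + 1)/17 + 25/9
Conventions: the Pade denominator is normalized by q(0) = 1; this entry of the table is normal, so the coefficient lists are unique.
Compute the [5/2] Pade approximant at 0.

Taylor coefficients needed (expand at 0): a_0 = 452/153, a_1 = 9/17, a_2 = -27/34, a_3 = 81/34, a_4 = -1215/136, a_5 = 5103/136, a_6 = -45927/272, a_7 = 216513/272.
Write the denominator as Q(κ) = 1 + q1*κ + q2*κ^2. Requiring Q*f - P = O(κ^8) with deg P <= 5 kills the coefficients of κ^6..κ^7 in Q*f:
  κ^6: a_6 + q1*a_5 + q2*a_4 = 0, i.e. -45927/272 + (5103/136)*q1 + (-1215/136)*q2 = 0.
  κ^7: a_7 + q1*a_6 + q2*a_5 = 0, i.e. 216513/272 + (-45927/272)*q1 + (5103/136)*q2 = 0.
Solving this linear system: q1 = 54/7, q2 = 27/2.
The numerator is Q*f truncated at degree 5: P0 = a_0 = 452/153; P1 = a_1 + q1*a_0 = 2775/119; P2 = a_2 + q1*a_1 + q2*a_0 = 10275/238; P3 = a_3 + q1*a_2 + q2*a_1 = 405/119; P4 = a_4 + q1*a_3 + q2*a_2 = -1215/952; P5 = a_5 + q1*a_4 + q2*a_3 = 729/952.

The Pade approximant has numerator coefficients [452/153, 2775/119, 10275/238, 405/119, -1215/952, 729/952]; denominator coefficients [1, 54/7, 27/2].


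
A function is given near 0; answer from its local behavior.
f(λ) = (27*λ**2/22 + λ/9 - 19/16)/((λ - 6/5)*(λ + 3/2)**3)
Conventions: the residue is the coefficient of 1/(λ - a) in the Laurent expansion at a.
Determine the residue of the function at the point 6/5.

The residue is 47065/1299078.

At the order-1 pole 6/5 set g(λ) = (λ - (6/5))*f(λ) = (27*λ**2/22 + λ/9 - 19/16)/(λ + 3/2)**3.
Simple pole: residue = g(a) at a = 6/5, which is 47065/1299078.


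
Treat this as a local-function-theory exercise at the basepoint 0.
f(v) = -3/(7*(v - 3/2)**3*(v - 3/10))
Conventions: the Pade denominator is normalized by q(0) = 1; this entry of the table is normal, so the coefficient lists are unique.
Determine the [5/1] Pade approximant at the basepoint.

The Pade approximant has numerator coefficients [-80/189, -182600/216027, -727040/648081, -2386880/1944243, -2259200/1944243, -238720/277749]; denominator coefficients [1, -7627/2286].

Taylor coefficients needed (expand at 0): a_0 = -80/189, a_1 = -1280/567, a_2 = -14720/1701, a_3 = -51200/1701, a_4 = -6400/63, a_5 = -5201920/15309, a_6 = -156200960/137781.
Write the denominator as Q(v) = 1 + q1*v. Requiring Q*f - P = O(v^7) with deg P <= 5 kills the coefficients of v^6..v^6 in Q*f:
  v^6: a_6 + q1*a_5 = 0, i.e. -156200960/137781 + (-5201920/15309)*q1 = 0.
Solving this linear system: q1 = -7627/2286.
The numerator is Q*f truncated at degree 5: P0 = a_0 = -80/189; P1 = a_1 + q1*a_0 = -182600/216027; P2 = a_2 + q1*a_1 = -727040/648081; P3 = a_3 + q1*a_2 = -2386880/1944243; P4 = a_4 + q1*a_3 = -2259200/1944243; P5 = a_5 + q1*a_4 = -238720/277749.


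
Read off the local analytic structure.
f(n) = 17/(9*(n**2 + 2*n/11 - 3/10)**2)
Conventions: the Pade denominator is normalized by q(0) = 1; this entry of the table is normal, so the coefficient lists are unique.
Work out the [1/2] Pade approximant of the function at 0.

Taylor coefficients needed (expand at 0): a_0 = 1700/81, a_1 = 68000/2673, a_2 = 1598000/9801, a_3 = 794920000/2910897.
Write the denominator as Q(n) = 1 + q1*n + q2*n^2. Requiring Q*f - P = O(n^4) with deg P <= 1 kills the coefficients of n^2..n^3 in Q*f:
  n^2: a_2 + q1*a_1 + q2*a_0 = 0, i.e. 1598000/9801 + (68000/2673)*q1 + (1700/81)*q2 = 0.
  n^3: a_3 + q1*a_2 + q2*a_1 = 0, i.e. 794920000/2910897 + (1598000/9801)*q1 + (68000/2673)*q2 = 0.
Solving this linear system: q1 = -6460/11319, q2 = -2643380/373527.
The numerator is Q*f truncated at degree 1: P0 = a_0 = 1700/81; P1 = a_1 + q1*a_0 = 374000/27783.

The Pade approximant has numerator coefficients [1700/81, 374000/27783]; denominator coefficients [1, -6460/11319, -2643380/373527].
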